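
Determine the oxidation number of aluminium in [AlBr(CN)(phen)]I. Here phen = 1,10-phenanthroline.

+3

1 iodide outside the brackets (-1 each) → the complex ion is 1+.
Ligand charges: 1×phen neutral; 1×CN = -1; 1×Br = -1; sum -2.
Al + (-2) = 1+ ⇒ Al is +3.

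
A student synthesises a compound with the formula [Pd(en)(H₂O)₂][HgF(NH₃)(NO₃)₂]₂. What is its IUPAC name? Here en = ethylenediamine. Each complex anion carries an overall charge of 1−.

Both ions are complex: the cation is named first with the plain metal name, the anion second with the -ate form; each ion's ligands are alphabetised independently.
The complex anion is given as 1−; its ligand charges sum to -3, so Hg = +2.
With 2 anions per cation, the cation must be 2×1 = 2+.
Cation: ligand charges sum to 0; for the ion to be 2+, Pd = +2.

diaqua(ethylenediamine)palladium(II) amminefluorodinitratomercurate(II)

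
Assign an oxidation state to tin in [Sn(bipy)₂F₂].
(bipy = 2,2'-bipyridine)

No counter-ion: the bracketed complex is neutral.
Ligand charges: 2×bipy neutral; 2×F = -2; sum -2.
Sn + (-2) = 0 ⇒ Sn is +2.

+2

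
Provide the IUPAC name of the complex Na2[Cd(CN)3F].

The 2 sodium counter-ions carry a total charge of +2, so each complex ion is 2−.
Ligand charges: 1×fluoro (-1 each), 3×cyano (-1 each); total -4. So Cd + (-4) = 2−, giving Cd = +2.
Ligands are named alphabetically: cyano before fluoro.
The complex ion is anionic, so cadmium takes the -ate form cadmate(II).

sodium tricyanofluorocadmate(II)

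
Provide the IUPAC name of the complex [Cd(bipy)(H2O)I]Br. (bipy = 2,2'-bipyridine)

aqua(2,2'-bipyridine)iodocadmium(II) bromide

The 1 bromide counter-ion carries a total charge of -1, so each complex ion is 1+.
Ligand charges: 1×2,2'-bipyridine (neutral), 1×aqua (neutral), 1×iodo (-1 each); total -1. So Cd + (-1) = 1+, giving Cd = +2.
Ligands are named alphabetically: aqua before bipyridine before iodo.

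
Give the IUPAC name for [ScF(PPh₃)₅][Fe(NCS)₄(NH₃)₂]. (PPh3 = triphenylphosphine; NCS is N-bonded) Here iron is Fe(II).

Fe is given as +2; the anion's ligand charges sum to -4, so the complex anion is 2−.
A 1:1 salt means the cation carries the equal and opposite charge, 2+.
Cation: ligand charges sum to -1; for the ion to be 2+, Sc = +3.

fluoropentakis(triphenylphosphine)scandium(III) diamminetetraisothiocyanatoferrate(II)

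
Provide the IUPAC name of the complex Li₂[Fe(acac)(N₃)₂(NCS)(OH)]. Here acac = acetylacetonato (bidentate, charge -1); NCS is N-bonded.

The 2 lithium counter-ions carry a total charge of +2, so each complex ion is 2−.
Ligand charges: 1×hydroxo (-1 each), 1×acetylacetonato (-1 each), 2×azido (-1 each), 1×isothiocyanato (-1 each); total -5. So Fe + (-5) = 2−, giving Fe = +3.
Ligands are named alphabetically: acetylacetonato before azido before hydroxo before isothiocyanato.
The complex ion is anionic, so iron takes the -ate form ferrate(III).

lithium (acetylacetonato)diazidohydroxoisothiocyanatoferrate(III)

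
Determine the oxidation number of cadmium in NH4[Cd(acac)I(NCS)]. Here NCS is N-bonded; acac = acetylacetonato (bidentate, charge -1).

+2

1 ammonium outside the brackets (+1 each) → the complex ion is 1−.
Ligand charges: 1×NCS = -1; 1×I = -1; 1×acac = -1; sum -3.
Cd + (-3) = 1− ⇒ Cd is +2.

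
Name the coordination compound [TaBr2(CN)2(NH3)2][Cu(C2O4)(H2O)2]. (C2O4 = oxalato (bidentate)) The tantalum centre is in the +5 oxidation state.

Ta is given as +5; the cation's ligand charges sum to -4, so the complex cation is 1+.
A 1:1 salt means the anion carries the equal and opposite charge, 1−.
Anion: ligand charges sum to -2; for the ion to be 1−, Cu = +1.

diamminedibromodicyanotantalum(V) diaquaoxalatocuprate(I)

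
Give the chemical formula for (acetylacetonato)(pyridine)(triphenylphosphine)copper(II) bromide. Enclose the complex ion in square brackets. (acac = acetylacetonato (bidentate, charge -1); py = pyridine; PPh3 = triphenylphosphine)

[Cu(acac)(PPh3)(py)]Br

Ligands: 1 acetylacetonato (acac, -1), 1 pyridine (py, neutral), 1 triphenylphosphine (PPh3, neutral). Ligand charge sum = -1.
Charge balance with bromide (-1) requires 1 complex ion per 1 bromide.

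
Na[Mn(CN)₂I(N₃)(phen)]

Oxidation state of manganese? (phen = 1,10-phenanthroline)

+3

1 sodium outside the brackets (+1 each) → the complex ion is 1−.
Ligand charges: 2×CN = -2; 1×phen neutral; 1×I = -1; 1×N3 = -1; sum -4.
Mn + (-4) = 1− ⇒ Mn is +3.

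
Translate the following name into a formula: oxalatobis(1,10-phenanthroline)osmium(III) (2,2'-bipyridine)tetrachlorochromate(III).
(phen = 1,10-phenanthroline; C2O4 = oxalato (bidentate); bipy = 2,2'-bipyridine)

[Os(C2O4)(phen)2][Cr(bipy)Cl4]

Cation [Os…]: ligand charges -2, Os(III) ⇒ ion charge 1+.
Anion [Cr…]: ligand charges -4, Cr(III) ⇒ ion charge 1−.
One 1+ cation balances one 1− anion.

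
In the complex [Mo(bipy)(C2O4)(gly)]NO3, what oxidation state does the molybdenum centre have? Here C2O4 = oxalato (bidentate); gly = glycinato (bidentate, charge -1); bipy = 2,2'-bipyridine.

1 nitrate outside the brackets (-1 each) → the complex ion is 1+.
Ligand charges: 1×C2O4 = -2; 1×gly = -1; 1×bipy neutral; sum -3.
Mo + (-3) = 1+ ⇒ Mo is +4.

+4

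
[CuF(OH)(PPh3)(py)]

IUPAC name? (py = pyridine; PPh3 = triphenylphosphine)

There is no counter-ion, so the complex is neutral overall.
Ligand charges: 1×hydroxo (-1 each), 1×fluoro (-1 each), 1×pyridine (neutral), 1×triphenylphosphine (neutral); total -2. So Cu + (-2) = 0, giving Cu = +2.
Ligands are named alphabetically: fluoro before hydroxo before pyridine before triphenylphosphine.

fluorohydroxo(pyridine)(triphenylphosphine)copper(II)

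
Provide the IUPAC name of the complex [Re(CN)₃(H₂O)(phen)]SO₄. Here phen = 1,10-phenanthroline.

aquatricyano(1,10-phenanthroline)rhenium(V) sulfate

The 1 sulfate counter-ion carries a total charge of -2, so each complex ion is 2+.
Ligand charges: 3×cyano (-1 each), 1×1,10-phenanthroline (neutral), 1×aqua (neutral); total -3. So Re + (-3) = 2+, giving Re = +5.
Ligands are named alphabetically: aqua before cyano before phenanthroline.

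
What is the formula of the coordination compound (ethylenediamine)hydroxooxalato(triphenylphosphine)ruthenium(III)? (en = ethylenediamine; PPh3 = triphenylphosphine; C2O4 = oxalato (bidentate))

[Ru(C2O4)(en)(OH)(PPh3)]

Ligands: 1 ethylenediamine (en, neutral), 1 triphenylphosphine (PPh3, neutral), 1 oxalato (C2O4, -2), 1 hydroxo (OH, -1). Ligand charge sum = -3.
With Ru in oxidation state +3, the complex ion is [Ru...].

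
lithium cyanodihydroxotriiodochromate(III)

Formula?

Li3[Cr(CN)I3(OH)2]

Ligands: 1 cyano (CN, -1), 3 iodo (I, -1), 2 hydroxo (OH, -1). Ligand charge sum = -6.
With Cr in oxidation state +3, the complex ion is [Cr...]^3−.
Charge balance with lithium (+1) requires 1 complex ion per 3 lithium.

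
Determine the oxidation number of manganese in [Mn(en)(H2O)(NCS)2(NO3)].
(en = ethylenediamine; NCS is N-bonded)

+3

No counter-ion: the bracketed complex is neutral.
Ligand charges: 1×en neutral; 2×NCS = -2; 1×NO3 = -1; 1×H2O neutral; sum -3.
Mn + (-3) = 0 ⇒ Mn is +3.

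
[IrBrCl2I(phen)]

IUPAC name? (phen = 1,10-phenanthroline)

There is no counter-ion, so the complex is neutral overall.
Ligand charges: 2×chloro (-1 each), 1×iodo (-1 each), 1×1,10-phenanthroline (neutral), 1×bromo (-1 each); total -4. So Ir + (-4) = 0, giving Ir = +4.
Ligands are named alphabetically: bromo before chloro before iodo before phenanthroline.

bromodichloroiodo(1,10-phenanthroline)iridium(IV)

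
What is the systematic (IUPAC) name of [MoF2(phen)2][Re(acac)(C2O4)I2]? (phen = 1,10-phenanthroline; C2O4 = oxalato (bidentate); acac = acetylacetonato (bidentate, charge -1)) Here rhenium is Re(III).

difluorobis(1,10-phenanthroline)molybdenum(IV) (acetylacetonato)diiodooxalatorhenate(III)

Re is given as +3; the anion's ligand charges sum to -5, so the complex anion is 2−.
A 1:1 salt means the cation carries the equal and opposite charge, 2+.
Cation: ligand charges sum to -2; for the ion to be 2+, Mo = +4.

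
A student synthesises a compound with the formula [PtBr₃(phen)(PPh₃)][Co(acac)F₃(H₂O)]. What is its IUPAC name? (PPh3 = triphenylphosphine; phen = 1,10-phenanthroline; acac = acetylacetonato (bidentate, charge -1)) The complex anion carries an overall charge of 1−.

tribromo(1,10-phenanthroline)(triphenylphosphine)platinum(IV) (acetylacetonato)aquatrifluorocobaltate(III)

The complex anion is given as 1−; its ligand charges sum to -4, so Co = +3.
A 1:1 salt means the cation carries the equal and opposite charge, 1+.
Cation: ligand charges sum to -3; for the ion to be 1+, Pt = +4.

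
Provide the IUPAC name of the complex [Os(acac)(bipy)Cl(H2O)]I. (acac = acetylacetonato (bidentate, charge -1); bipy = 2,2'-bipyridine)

(acetylacetonato)aqua(2,2'-bipyridine)chloroosmium(III) iodide

The 1 iodide counter-ion carries a total charge of -1, so each complex ion is 1+.
Ligand charges: 1×acetylacetonato (-1 each), 1×2,2'-bipyridine (neutral), 1×chloro (-1 each), 1×aqua (neutral); total -2. So Os + (-2) = 1+, giving Os = +3.
Ligands are named alphabetically: acetylacetonato before aqua before bipyridine before chloro.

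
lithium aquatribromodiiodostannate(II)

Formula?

Li3[SnBr3(H2O)I2]

Ligands: 1 aqua (H2O, neutral), 2 iodo (I, -1), 3 bromo (Br, -1). Ligand charge sum = -5.
With Sn in oxidation state +2, the complex ion is [Sn...]^3−.
Charge balance with lithium (+1) requires 1 complex ion per 3 lithium.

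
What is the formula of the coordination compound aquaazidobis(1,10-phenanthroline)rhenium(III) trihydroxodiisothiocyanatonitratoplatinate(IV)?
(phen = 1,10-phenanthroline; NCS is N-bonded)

[Re(H2O)(N3)(phen)2][Pt(NCS)2(NO3)(OH)3]

Cation [Re…]: ligand charges -1, Re(III) ⇒ ion charge 2+.
Anion [Pt…]: ligand charges -6, Pt(IV) ⇒ ion charge 2−.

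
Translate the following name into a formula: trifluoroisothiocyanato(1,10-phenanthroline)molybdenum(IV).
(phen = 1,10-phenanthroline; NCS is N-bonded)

Ligands: 1 1,10-phenanthroline (phen, neutral), 3 fluoro (F, -1), 1 isothiocyanato (NCS, -1). Ligand charge sum = -4.
With Mo in oxidation state +4, the complex ion is [Mo...].

[MoF3(NCS)(phen)]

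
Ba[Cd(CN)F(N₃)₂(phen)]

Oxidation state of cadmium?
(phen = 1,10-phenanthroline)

1 barium outside the brackets (+2 each) → the complex ion is 2−.
Ligand charges: 2×N3 = -2; 1×F = -1; 1×CN = -1; 1×phen neutral; sum -4.
Cd + (-4) = 2− ⇒ Cd is +2.

+2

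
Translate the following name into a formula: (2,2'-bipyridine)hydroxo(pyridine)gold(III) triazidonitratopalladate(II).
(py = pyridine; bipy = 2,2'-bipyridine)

[Au(bipy)(OH)(py)][Pd(N3)3(NO3)]

Cation [Au…]: ligand charges -1, Au(III) ⇒ ion charge 2+.
Anion [Pd…]: ligand charges -4, Pd(II) ⇒ ion charge 2−.
One 2+ cation balances one 2− anion.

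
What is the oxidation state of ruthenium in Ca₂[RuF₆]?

2 calcium outside the brackets (+2 each) → the complex ion is 4−.
Ligand charges: 6×F = -6; sum -6.
Ru + (-6) = 4− ⇒ Ru is +2.

+2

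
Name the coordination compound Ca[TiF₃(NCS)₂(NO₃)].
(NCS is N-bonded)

calcium trifluorodiisothiocyanatonitratotitanate(IV)

The 1 calcium counter-ion carries a total charge of +2, so each complex ion is 2−.
Ligand charges: 3×fluoro (-1 each), 2×isothiocyanato (-1 each), 1×nitrato (-1 each); total -6. So Ti + (-6) = 2−, giving Ti = +4.
Ligands are named alphabetically: fluoro before isothiocyanato before nitrato.
The complex ion is anionic, so titanium takes the -ate form titanate(IV).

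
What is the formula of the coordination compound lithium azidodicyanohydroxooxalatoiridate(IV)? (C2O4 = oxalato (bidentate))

Li2[Ir(C2O4)(CN)2(N3)(OH)]

Ligands: 1 hydroxo (OH, -1), 1 oxalato (C2O4, -2), 2 cyano (CN, -1), 1 azido (N3, -1). Ligand charge sum = -6.
Charge balance with lithium (+1) requires 1 complex ion per 2 lithium.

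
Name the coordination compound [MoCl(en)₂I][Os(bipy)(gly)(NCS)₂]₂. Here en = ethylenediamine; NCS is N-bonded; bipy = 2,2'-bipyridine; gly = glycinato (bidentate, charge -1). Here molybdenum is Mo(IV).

chlorobis(ethylenediamine)iodomolybdenum(IV) (2,2'-bipyridine)(glycinato)diisothiocyanatoosmate(II)

Mo is given as +4; the cation's ligand charges sum to -2, so the complex cation is 2+.
With 2 anions per cation, each anion must be 2/2 = 1−.
Anion: ligand charges sum to -3; for the ion to be 1−, Os = +2.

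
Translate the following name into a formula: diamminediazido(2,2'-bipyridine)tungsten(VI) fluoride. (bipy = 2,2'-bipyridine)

[W(bipy)(N3)2(NH3)2]F4

Ligands: 2 ammine (NH3, neutral), 2 azido (N3, -1), 1 2,2'-bipyridine (bipy, neutral). Ligand charge sum = -2.
With W in oxidation state +6, the complex ion is [W...]^4+.
Charge balance with fluoride (-1) requires 1 complex ion per 4 fluoride.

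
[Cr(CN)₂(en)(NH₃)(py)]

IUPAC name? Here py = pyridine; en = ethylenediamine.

amminedicyano(ethylenediamine)(pyridine)chromium(II)

There is no counter-ion, so the complex is neutral overall.
Ligand charges: 1×pyridine (neutral), 1×ammine (neutral), 1×ethylenediamine (neutral), 2×cyano (-1 each); total -2. So Cr + (-2) = 0, giving Cr = +2.
Ligands are named alphabetically: ammine before cyano before ethylenediamine before pyridine.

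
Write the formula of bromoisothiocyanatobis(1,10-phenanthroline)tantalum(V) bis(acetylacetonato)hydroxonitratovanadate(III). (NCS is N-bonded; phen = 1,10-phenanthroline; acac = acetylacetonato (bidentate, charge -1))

Cation [Ta…]: ligand charges -2, Ta(V) ⇒ ion charge 3+.
Anion [V…]: ligand charges -4, V(III) ⇒ ion charge 1−.

[TaBr(NCS)(phen)2][V(acac)2(NO3)(OH)]3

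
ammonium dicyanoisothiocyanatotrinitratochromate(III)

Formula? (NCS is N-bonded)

(NH4)3[Cr(CN)2(NCS)(NO3)3]

Ligands: 1 isothiocyanato (NCS, -1), 2 cyano (CN, -1), 3 nitrato (NO3, -1). Ligand charge sum = -6.
Charge balance with ammonium (+1) requires 1 complex ion per 3 ammonium.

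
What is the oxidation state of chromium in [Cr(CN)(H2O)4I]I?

1 iodide outside the brackets (-1 each) → the complex ion is 1+.
Ligand charges: 4×H2O neutral; 1×CN = -1; 1×I = -1; sum -2.
Cr + (-2) = 1+ ⇒ Cr is +3.

+3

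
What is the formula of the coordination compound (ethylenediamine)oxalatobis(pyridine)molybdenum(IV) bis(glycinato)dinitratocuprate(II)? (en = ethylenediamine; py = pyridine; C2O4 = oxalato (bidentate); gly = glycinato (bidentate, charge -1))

Cation [Mo…]: ligand charges -2, Mo(IV) ⇒ ion charge 2+.
Anion [Cu…]: ligand charges -4, Cu(II) ⇒ ion charge 2−.

[Mo(C2O4)(en)(py)2][Cu(gly)2(NO3)2]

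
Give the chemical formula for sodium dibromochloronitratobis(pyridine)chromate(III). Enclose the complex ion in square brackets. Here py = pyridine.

Ligands: 1 nitrato (NO3, -1), 2 pyridine (py, neutral), 1 chloro (Cl, -1), 2 bromo (Br, -1). Ligand charge sum = -4.
With Cr in oxidation state +3, the complex ion is [Cr...]^1−.
Charge balance with sodium (+1) requires 1 complex ion per 1 sodium.

Na[CrBr2Cl(NO3)(py)2]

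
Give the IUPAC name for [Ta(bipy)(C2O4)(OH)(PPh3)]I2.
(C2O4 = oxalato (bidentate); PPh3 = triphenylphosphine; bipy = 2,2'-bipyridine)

(2,2'-bipyridine)hydroxooxalato(triphenylphosphine)tantalum(V) iodide

The 2 iodide counter-ions carry a total charge of -2, so each complex ion is 2+.
Ligand charges: 1×oxalato (-2 each), 1×hydroxo (-1 each), 1×triphenylphosphine (neutral), 1×2,2'-bipyridine (neutral); total -3. So Ta + (-3) = 2+, giving Ta = +5.
Ligands are named alphabetically: bipyridine before hydroxo before oxalato before triphenylphosphine.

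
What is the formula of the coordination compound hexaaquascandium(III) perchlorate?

[Sc(H2O)6](ClO4)3

Ligands: 6 aqua (H2O, neutral). Ligand charge sum = 0.
Charge balance with perchlorate (-1) requires 1 complex ion per 3 perchlorate.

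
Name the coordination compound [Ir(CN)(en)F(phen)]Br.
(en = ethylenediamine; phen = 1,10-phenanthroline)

cyano(ethylenediamine)fluoro(1,10-phenanthroline)iridium(III) bromide

The 1 bromide counter-ion carries a total charge of -1, so each complex ion is 1+.
Ligand charges: 1×cyano (-1 each), 1×fluoro (-1 each), 1×ethylenediamine (neutral), 1×1,10-phenanthroline (neutral); total -2. So Ir + (-2) = 1+, giving Ir = +3.
Ligands are named alphabetically: cyano before ethylenediamine before fluoro before phenanthroline.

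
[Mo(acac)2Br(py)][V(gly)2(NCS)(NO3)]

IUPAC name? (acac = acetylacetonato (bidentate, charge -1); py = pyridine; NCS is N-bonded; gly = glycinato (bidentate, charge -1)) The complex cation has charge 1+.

Both ions are complex: the cation is named first with the plain metal name, the anion second with the -ate form; each ion's ligands are alphabetised independently.
The complex cation is given as 1+; its ligand charges sum to -3, so Mo = +4.
A 1:1 salt means the anion carries the equal and opposite charge, 1−.
Anion: ligand charges sum to -4; for the ion to be 1−, V = +3.

bis(acetylacetonato)bromo(pyridine)molybdenum(IV) bis(glycinato)isothiocyanatonitratovanadate(III)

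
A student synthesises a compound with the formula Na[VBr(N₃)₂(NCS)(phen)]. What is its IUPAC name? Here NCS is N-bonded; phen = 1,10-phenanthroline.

The 1 sodium counter-ion carries a total charge of +1, so each complex ion is 1−.
Ligand charges: 1×bromo (-1 each), 2×azido (-1 each), 1×isothiocyanato (-1 each), 1×1,10-phenanthroline (neutral); total -4. So V + (-4) = 1−, giving V = +3.
The complex ion is anionic, so vanadium takes the -ate form vanadate(III).

sodium diazidobromoisothiocyanato(1,10-phenanthroline)vanadate(III)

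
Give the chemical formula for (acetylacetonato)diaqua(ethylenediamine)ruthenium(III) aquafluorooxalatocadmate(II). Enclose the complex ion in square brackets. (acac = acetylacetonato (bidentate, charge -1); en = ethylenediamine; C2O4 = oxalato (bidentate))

[Ru(acac)(en)(H2O)2][Cd(C2O4)F(H2O)]2

Cation [Ru…]: ligand charges -1, Ru(III) ⇒ ion charge 2+.
Anion [Cd…]: ligand charges -3, Cd(II) ⇒ ion charge 1−.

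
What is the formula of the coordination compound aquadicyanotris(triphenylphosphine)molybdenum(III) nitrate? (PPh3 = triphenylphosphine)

[Mo(CN)2(H2O)(PPh3)3]NO3

Ligands: 2 cyano (CN, -1), 3 triphenylphosphine (PPh3, neutral), 1 aqua (H2O, neutral). Ligand charge sum = -2.
Charge balance with nitrate (-1) requires 1 complex ion per 1 nitrate.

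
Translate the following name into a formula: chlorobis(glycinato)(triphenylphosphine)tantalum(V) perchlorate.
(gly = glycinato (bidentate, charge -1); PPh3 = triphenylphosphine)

[TaCl(gly)2(PPh3)](ClO4)2

Ligands: 1 chloro (Cl, -1), 2 glycinato (gly, -1), 1 triphenylphosphine (PPh3, neutral). Ligand charge sum = -3.
Charge balance with perchlorate (-1) requires 1 complex ion per 2 perchlorate.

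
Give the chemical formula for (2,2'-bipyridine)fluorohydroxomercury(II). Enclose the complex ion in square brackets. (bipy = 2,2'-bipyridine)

Ligands: 1 fluoro (F, -1), 1 2,2'-bipyridine (bipy, neutral), 1 hydroxo (OH, -1). Ligand charge sum = -2.
With Hg in oxidation state +2, the complex ion is [Hg...].

[Hg(bipy)F(OH)]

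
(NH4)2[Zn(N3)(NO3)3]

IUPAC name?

ammonium azidotrinitratozincate(II)

The 2 ammonium counter-ions carry a total charge of +2, so each complex ion is 2−.
Ligand charges: 3×nitrato (-1 each), 1×azido (-1 each); total -4. So Zn + (-4) = 2−, giving Zn = +2.
The complex ion is anionic, so zinc takes the -ate form zincate(II).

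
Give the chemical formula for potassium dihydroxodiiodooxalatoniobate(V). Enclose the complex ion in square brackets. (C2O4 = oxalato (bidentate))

K[Nb(C2O4)I2(OH)2]

Ligands: 1 oxalato (C2O4, -2), 2 iodo (I, -1), 2 hydroxo (OH, -1). Ligand charge sum = -6.
With Nb in oxidation state +5, the complex ion is [Nb...]^1−.
Charge balance with potassium (+1) requires 1 complex ion per 1 potassium.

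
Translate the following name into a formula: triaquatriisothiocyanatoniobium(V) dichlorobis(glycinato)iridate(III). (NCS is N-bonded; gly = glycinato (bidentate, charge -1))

[Nb(H2O)3(NCS)3][IrCl2(gly)2]2

Cation [Nb…]: ligand charges -3, Nb(V) ⇒ ion charge 2+.
Anion [Ir…]: ligand charges -4, Ir(III) ⇒ ion charge 1−.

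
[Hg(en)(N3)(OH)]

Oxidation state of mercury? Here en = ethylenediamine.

No counter-ion: the bracketed complex is neutral.
Ligand charges: 1×OH = -1; 1×en neutral; 1×N3 = -1; sum -2.
Hg + (-2) = 0 ⇒ Hg is +2.

+2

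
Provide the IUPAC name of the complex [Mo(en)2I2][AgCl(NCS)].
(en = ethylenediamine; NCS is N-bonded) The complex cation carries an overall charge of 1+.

bis(ethylenediamine)diiodomolybdenum(III) chloroisothiocyanatoargentate(I)

The complex cation is given as 1+; its ligand charges sum to -2, so Mo = +3.
A 1:1 salt means the anion carries the equal and opposite charge, 1−.
Anion: ligand charges sum to -2; for the ion to be 1−, Ag = +1.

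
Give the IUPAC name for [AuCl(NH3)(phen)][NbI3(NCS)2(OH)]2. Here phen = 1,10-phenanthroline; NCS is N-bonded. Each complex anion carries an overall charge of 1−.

amminechloro(1,10-phenanthroline)gold(III) hydroxotriiododiisothiocyanatoniobate(V)

Both ions are complex: the cation is named first with the plain metal name, the anion second with the -ate form; each ion's ligands are alphabetised independently.
The complex anion is given as 1−; its ligand charges sum to -6, so Nb = +5.
With 2 anions per cation, the cation must be 2×1 = 2+.
Cation: ligand charges sum to -1; for the ion to be 2+, Au = +3.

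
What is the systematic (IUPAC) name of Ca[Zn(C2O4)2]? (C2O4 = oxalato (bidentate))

The 1 calcium counter-ion carries a total charge of +2, so each complex ion is 2−.
Ligand charges: 2×oxalato (-2 each); total -4. So Zn + (-4) = 2−, giving Zn = +2.
The complex ion is anionic, so zinc takes the -ate form zincate(II).

calcium dioxalatozincate(II)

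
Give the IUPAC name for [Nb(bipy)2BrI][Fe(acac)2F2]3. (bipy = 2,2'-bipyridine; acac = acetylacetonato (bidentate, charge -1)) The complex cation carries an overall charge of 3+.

bis(2,2'-bipyridine)bromoiodoniobium(V) bis(acetylacetonato)difluoroferrate(III)

The complex cation is given as 3+; its ligand charges sum to -2, so Nb = +5.
With 3 anions per cation, each anion must be 3/3 = 1−.
Anion: ligand charges sum to -4; for the ion to be 1−, Fe = +3.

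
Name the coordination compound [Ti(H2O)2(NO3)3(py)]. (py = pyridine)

There is no counter-ion, so the complex is neutral overall.
Ligand charges: 2×aqua (neutral), 1×pyridine (neutral), 3×nitrato (-1 each); total -3. So Ti + (-3) = 0, giving Ti = +3.
Ligands are named alphabetically: aqua before nitrato before pyridine.

diaquatrinitrato(pyridine)titanium(III)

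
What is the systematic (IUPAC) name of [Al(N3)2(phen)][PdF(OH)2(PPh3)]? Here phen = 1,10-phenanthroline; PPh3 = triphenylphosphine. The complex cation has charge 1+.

diazido(1,10-phenanthroline)aluminium(III) fluorodihydroxo(triphenylphosphine)palladate(II)

Both ions are complex: the cation is named first with the plain metal name, the anion second with the -ate form; each ion's ligands are alphabetised independently.
The complex cation is given as 1+; its ligand charges sum to -2, so Al = +3.
A 1:1 salt means the anion carries the equal and opposite charge, 1−.
Anion: ligand charges sum to -3; for the ion to be 1−, Pd = +2.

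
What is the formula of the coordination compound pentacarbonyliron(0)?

[Fe(CO)5]

Ligands: 5 carbonyl (CO, neutral). Ligand charge sum = 0.
With Fe in oxidation state 0, the complex ion is [Fe...].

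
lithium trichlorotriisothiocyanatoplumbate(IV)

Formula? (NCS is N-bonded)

Ligands: 3 chloro (Cl, -1), 3 isothiocyanato (NCS, -1). Ligand charge sum = -6.
Charge balance with lithium (+1) requires 1 complex ion per 2 lithium.

Li2[PbCl3(NCS)3]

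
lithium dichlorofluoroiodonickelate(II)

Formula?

Li2[NiCl2FI]

Ligands: 2 chloro (Cl, -1), 1 fluoro (F, -1), 1 iodo (I, -1). Ligand charge sum = -4.
With Ni in oxidation state +2, the complex ion is [Ni...]^2−.
Charge balance with lithium (+1) requires 1 complex ion per 2 lithium.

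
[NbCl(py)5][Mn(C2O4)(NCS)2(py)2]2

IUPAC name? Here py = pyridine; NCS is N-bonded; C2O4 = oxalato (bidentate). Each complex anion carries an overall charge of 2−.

chloropentakis(pyridine)niobium(V) diisothiocyanatooxalatobis(pyridine)manganate(II)

Both ions are complex: the cation is named first with the plain metal name, the anion second with the -ate form; each ion's ligands are alphabetised independently.
The complex anion is given as 2−; its ligand charges sum to -4, so Mn = +2.
With 2 anions per cation, the cation must be 2×2 = 4+.
Cation: ligand charges sum to -1; for the ion to be 4+, Nb = +5.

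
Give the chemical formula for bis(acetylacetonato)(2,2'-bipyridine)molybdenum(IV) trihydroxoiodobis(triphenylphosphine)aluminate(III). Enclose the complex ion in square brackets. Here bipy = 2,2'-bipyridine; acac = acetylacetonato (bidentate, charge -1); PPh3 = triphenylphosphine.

[Mo(acac)2(bipy)][AlI(OH)3(PPh3)2]2

Cation [Mo…]: ligand charges -2, Mo(IV) ⇒ ion charge 2+.
Anion [Al…]: ligand charges -4, Al(III) ⇒ ion charge 1−.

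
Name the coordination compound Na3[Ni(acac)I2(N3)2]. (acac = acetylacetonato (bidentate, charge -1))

The 3 sodium counter-ions carry a total charge of +3, so each complex ion is 3−.
Ligand charges: 1×acetylacetonato (-1 each), 2×azido (-1 each), 2×iodo (-1 each); total -5. So Ni + (-5) = 3−, giving Ni = +2.
The complex ion is anionic, so nickel takes the -ate form nickelate(II).

sodium (acetylacetonato)diazidodiiodonickelate(II)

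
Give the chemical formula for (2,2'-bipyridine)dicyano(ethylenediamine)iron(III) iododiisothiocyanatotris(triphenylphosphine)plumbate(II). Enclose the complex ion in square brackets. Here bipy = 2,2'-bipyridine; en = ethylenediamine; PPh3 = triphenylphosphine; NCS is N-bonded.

Cation [Fe…]: ligand charges -2, Fe(III) ⇒ ion charge 1+.
Anion [Pb…]: ligand charges -3, Pb(II) ⇒ ion charge 1−.

[Fe(bipy)(CN)2(en)][PbI(NCS)2(PPh3)3]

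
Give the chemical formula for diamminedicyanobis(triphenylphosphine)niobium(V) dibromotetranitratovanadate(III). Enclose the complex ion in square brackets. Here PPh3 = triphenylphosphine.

[Nb(CN)2(NH3)2(PPh3)2][VBr2(NO3)4]

Cation [Nb…]: ligand charges -2, Nb(V) ⇒ ion charge 3+.
Anion [V…]: ligand charges -6, V(III) ⇒ ion charge 3−.
One 3+ cation balances one 3− anion.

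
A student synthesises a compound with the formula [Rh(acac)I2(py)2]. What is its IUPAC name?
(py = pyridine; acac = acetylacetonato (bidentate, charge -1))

There is no counter-ion, so the complex is neutral overall.
Ligand charges: 2×pyridine (neutral), 1×acetylacetonato (-1 each), 2×iodo (-1 each); total -3. So Rh + (-3) = 0, giving Rh = +3.
Ligands are named alphabetically: acetylacetonato before iodo before pyridine.

(acetylacetonato)diiodobis(pyridine)rhodium(III)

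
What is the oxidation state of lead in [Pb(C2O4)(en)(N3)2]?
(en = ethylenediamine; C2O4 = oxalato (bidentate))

No counter-ion: the bracketed complex is neutral.
Ligand charges: 1×en neutral; 2×N3 = -2; 1×C2O4 = -2; sum -4.
Pb + (-4) = 0 ⇒ Pb is +4.

+4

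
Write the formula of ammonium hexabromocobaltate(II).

(NH4)4[CoBr6]

Ligands: 6 bromo (Br, -1). Ligand charge sum = -6.
Charge balance with ammonium (+1) requires 1 complex ion per 4 ammonium.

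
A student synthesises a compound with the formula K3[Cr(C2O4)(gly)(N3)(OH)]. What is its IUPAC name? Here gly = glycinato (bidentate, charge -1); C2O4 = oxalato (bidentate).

The 3 potassium counter-ions carry a total charge of +3, so each complex ion is 3−.
Ligand charges: 1×glycinato (-1 each), 1×oxalato (-2 each), 1×azido (-1 each), 1×hydroxo (-1 each); total -5. So Cr + (-5) = 3−, giving Cr = +2.
The complex ion is anionic, so chromium takes the -ate form chromate(II).

potassium azido(glycinato)hydroxooxalatochromate(II)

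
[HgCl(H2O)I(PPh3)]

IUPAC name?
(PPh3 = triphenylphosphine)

There is no counter-ion, so the complex is neutral overall.
Ligand charges: 1×aqua (neutral), 1×iodo (-1 each), 1×chloro (-1 each), 1×triphenylphosphine (neutral); total -2. So Hg + (-2) = 0, giving Hg = +2.
Ligands are named alphabetically: aqua before chloro before iodo before triphenylphosphine.

aquachloroiodo(triphenylphosphine)mercury(II)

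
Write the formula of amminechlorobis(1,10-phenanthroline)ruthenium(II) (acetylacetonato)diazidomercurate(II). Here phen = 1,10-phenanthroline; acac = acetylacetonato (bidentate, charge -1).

[RuCl(NH3)(phen)2][Hg(acac)(N3)2]

Cation [Ru…]: ligand charges -1, Ru(II) ⇒ ion charge 1+.
Anion [Hg…]: ligand charges -3, Hg(II) ⇒ ion charge 1−.
One 1+ cation balances one 1− anion.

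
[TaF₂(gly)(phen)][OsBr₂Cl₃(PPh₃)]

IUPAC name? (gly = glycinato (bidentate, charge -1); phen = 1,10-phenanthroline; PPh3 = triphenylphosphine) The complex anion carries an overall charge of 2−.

Both ions are complex: the cation is named first with the plain metal name, the anion second with the -ate form; each ion's ligands are alphabetised independently.
The complex anion is given as 2−; its ligand charges sum to -5, so Os = +3.
A 1:1 salt means the cation carries the equal and opposite charge, 2+.
Cation: ligand charges sum to -3; for the ion to be 2+, Ta = +5.

difluoro(glycinato)(1,10-phenanthroline)tantalum(V) dibromotrichloro(triphenylphosphine)osmate(III)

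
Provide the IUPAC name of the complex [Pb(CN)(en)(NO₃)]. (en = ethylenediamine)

cyano(ethylenediamine)nitratolead(II)

There is no counter-ion, so the complex is neutral overall.
Ligand charges: 1×ethylenediamine (neutral), 1×cyano (-1 each), 1×nitrato (-1 each); total -2. So Pb + (-2) = 0, giving Pb = +2.
Ligands are named alphabetically: cyano before ethylenediamine before nitrato.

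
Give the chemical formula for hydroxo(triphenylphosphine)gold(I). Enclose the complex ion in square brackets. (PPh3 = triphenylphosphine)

Ligands: 1 hydroxo (OH, -1), 1 triphenylphosphine (PPh3, neutral). Ligand charge sum = -1.
With Au in oxidation state +1, the complex ion is [Au...].

[Au(OH)(PPh3)]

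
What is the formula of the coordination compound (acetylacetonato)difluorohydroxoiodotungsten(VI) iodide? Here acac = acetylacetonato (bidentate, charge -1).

Ligands: 1 hydroxo (OH, -1), 2 fluoro (F, -1), 1 iodo (I, -1), 1 acetylacetonato (acac, -1). Ligand charge sum = -5.
Charge balance with iodide (-1) requires 1 complex ion per 1 iodide.

[W(acac)F2I(OH)]I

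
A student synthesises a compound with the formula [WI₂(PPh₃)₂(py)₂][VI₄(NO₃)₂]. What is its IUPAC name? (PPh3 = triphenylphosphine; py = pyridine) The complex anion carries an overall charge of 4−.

diiodobis(pyridine)bis(triphenylphosphine)tungsten(VI) tetraiododinitratovanadate(II)

The complex anion is given as 4−; its ligand charges sum to -6, so V = +2.
A 1:1 salt means the cation carries the equal and opposite charge, 4+.
Cation: ligand charges sum to -2; for the ion to be 4+, W = +6.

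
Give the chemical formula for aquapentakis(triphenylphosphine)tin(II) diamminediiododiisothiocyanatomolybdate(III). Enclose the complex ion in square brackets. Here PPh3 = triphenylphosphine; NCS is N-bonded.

Cation [Sn…]: ligand charges 0, Sn(II) ⇒ ion charge 2+.
Anion [Mo…]: ligand charges -4, Mo(III) ⇒ ion charge 1−.
One 2+ cation requires 2 of the 1− anion.

[Sn(H2O)(PPh3)5][MoI2(NCS)2(NH3)2]2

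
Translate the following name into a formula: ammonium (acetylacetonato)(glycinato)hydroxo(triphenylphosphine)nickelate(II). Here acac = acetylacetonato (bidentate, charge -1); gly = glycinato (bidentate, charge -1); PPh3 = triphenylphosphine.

Ligands: 1 acetylacetonato (acac, -1), 1 glycinato (gly, -1), 1 triphenylphosphine (PPh3, neutral), 1 hydroxo (OH, -1). Ligand charge sum = -3.
With Ni in oxidation state +2, the complex ion is [Ni...]^1−.
Charge balance with ammonium (+1) requires 1 complex ion per 1 ammonium.

NH4[Ni(acac)(gly)(OH)(PPh3)]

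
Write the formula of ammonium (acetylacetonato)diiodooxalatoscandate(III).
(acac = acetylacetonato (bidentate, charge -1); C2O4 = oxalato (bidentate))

(NH4)2[Sc(acac)(C2O4)I2]

Ligands: 1 acetylacetonato (acac, -1), 1 oxalato (C2O4, -2), 2 iodo (I, -1). Ligand charge sum = -5.
With Sc in oxidation state +3, the complex ion is [Sc...]^2−.
Charge balance with ammonium (+1) requires 1 complex ion per 2 ammonium.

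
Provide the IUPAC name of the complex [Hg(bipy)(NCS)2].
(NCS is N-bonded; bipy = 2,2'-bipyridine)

There is no counter-ion, so the complex is neutral overall.
Ligand charges: 2×isothiocyanato (-1 each), 1×2,2'-bipyridine (neutral); total -2. So Hg + (-2) = 0, giving Hg = +2.
Ligands are named alphabetically: bipyridine before isothiocyanato.

(2,2'-bipyridine)diisothiocyanatomercury(II)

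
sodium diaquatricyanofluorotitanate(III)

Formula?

Ligands: 3 cyano (CN, -1), 2 aqua (H2O, neutral), 1 fluoro (F, -1). Ligand charge sum = -4.
Charge balance with sodium (+1) requires 1 complex ion per 1 sodium.

Na[Ti(CN)3F(H2O)2]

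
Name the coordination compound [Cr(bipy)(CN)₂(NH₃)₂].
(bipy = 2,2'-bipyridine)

There is no counter-ion, so the complex is neutral overall.
Ligand charges: 1×2,2'-bipyridine (neutral), 2×ammine (neutral), 2×cyano (-1 each); total -2. So Cr + (-2) = 0, giving Cr = +2.
Ligands are named alphabetically: ammine before bipyridine before cyano.

diammine(2,2'-bipyridine)dicyanochromium(II)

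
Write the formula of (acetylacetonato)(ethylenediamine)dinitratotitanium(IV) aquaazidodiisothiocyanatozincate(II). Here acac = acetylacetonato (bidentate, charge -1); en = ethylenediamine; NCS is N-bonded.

[Ti(acac)(en)(NO3)2][Zn(H2O)(N3)(NCS)2]

Cation [Ti…]: ligand charges -3, Ti(IV) ⇒ ion charge 1+.
Anion [Zn…]: ligand charges -3, Zn(II) ⇒ ion charge 1−.
One 1+ cation balances one 1− anion.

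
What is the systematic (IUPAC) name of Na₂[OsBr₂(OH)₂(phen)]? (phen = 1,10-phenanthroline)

The 2 sodium counter-ions carry a total charge of +2, so each complex ion is 2−.
Ligand charges: 2×hydroxo (-1 each), 2×bromo (-1 each), 1×1,10-phenanthroline (neutral); total -4. So Os + (-4) = 2−, giving Os = +2.
The complex ion is anionic, so osmium takes the -ate form osmate(II).

sodium dibromodihydroxo(1,10-phenanthroline)osmate(II)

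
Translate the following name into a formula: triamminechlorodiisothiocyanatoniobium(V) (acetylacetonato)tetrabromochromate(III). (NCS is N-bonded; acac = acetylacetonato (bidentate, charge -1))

Cation [Nb…]: ligand charges -3, Nb(V) ⇒ ion charge 2+.
Anion [Cr…]: ligand charges -5, Cr(III) ⇒ ion charge 2−.
One 2+ cation balances one 2− anion.

[NbCl(NCS)2(NH3)3][Cr(acac)Br4]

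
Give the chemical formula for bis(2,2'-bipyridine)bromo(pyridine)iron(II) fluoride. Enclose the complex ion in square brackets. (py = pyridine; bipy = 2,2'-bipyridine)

Ligands: 1 pyridine (py, neutral), 2 2,2'-bipyridine (bipy, neutral), 1 bromo (Br, -1). Ligand charge sum = -1.
Charge balance with fluoride (-1) requires 1 complex ion per 1 fluoride.

[Fe(bipy)2Br(py)]F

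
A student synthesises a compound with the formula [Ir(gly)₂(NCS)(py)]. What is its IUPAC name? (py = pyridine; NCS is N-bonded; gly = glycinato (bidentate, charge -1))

There is no counter-ion, so the complex is neutral overall.
Ligand charges: 1×pyridine (neutral), 1×isothiocyanato (-1 each), 2×glycinato (-1 each); total -3. So Ir + (-3) = 0, giving Ir = +3.
Ligands are named alphabetically: glycinato before isothiocyanato before pyridine.

bis(glycinato)isothiocyanato(pyridine)iridium(III)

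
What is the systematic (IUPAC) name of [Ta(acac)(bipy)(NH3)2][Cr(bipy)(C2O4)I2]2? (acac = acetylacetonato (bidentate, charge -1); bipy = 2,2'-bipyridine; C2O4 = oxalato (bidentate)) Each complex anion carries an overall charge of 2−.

(acetylacetonato)diammine(2,2'-bipyridine)tantalum(V) (2,2'-bipyridine)diiodooxalatochromate(II)

Both ions are complex: the cation is named first with the plain metal name, the anion second with the -ate form; each ion's ligands are alphabetised independently.
The complex anion is given as 2−; its ligand charges sum to -4, so Cr = +2.
With 2 anions per cation, the cation must be 2×2 = 4+.
Cation: ligand charges sum to -1; for the ion to be 4+, Ta = +5.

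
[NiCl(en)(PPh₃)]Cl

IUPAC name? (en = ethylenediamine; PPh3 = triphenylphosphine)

chloro(ethylenediamine)(triphenylphosphine)nickel(II) chloride

The 1 chloride counter-ion carries a total charge of -1, so each complex ion is 1+.
Ligand charges: 1×ethylenediamine (neutral), 1×triphenylphosphine (neutral), 1×chloro (-1 each); total -1. So Ni + (-1) = 1+, giving Ni = +2.
Ligands are named alphabetically: chloro before ethylenediamine before triphenylphosphine.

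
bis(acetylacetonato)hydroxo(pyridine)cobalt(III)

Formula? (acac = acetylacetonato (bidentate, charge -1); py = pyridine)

[Co(acac)2(OH)(py)]

Ligands: 1 hydroxo (OH, -1), 2 acetylacetonato (acac, -1), 1 pyridine (py, neutral). Ligand charge sum = -3.
With Co in oxidation state +3, the complex ion is [Co...].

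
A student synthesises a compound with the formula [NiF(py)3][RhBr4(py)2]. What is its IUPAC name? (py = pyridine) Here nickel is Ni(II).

Both ions are complex: the cation is named first with the plain metal name, the anion second with the -ate form; each ion's ligands are alphabetised independently.
Ni is given as +2; the cation's ligand charges sum to -1, so the complex cation is 1+.
A 1:1 salt means the anion carries the equal and opposite charge, 1−.
Anion: ligand charges sum to -4; for the ion to be 1−, Rh = +3.

fluorotris(pyridine)nickel(II) tetrabromobis(pyridine)rhodate(III)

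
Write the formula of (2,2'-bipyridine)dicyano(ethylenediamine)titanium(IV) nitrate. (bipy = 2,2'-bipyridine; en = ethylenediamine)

[Ti(bipy)(CN)2(en)](NO3)2

Ligands: 1 2,2'-bipyridine (bipy, neutral), 1 ethylenediamine (en, neutral), 2 cyano (CN, -1). Ligand charge sum = -2.
With Ti in oxidation state +4, the complex ion is [Ti...]^2+.
Charge balance with nitrate (-1) requires 1 complex ion per 2 nitrate.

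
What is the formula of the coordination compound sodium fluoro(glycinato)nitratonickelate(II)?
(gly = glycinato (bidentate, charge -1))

Na[NiF(gly)(NO3)]

Ligands: 1 glycinato (gly, -1), 1 fluoro (F, -1), 1 nitrato (NO3, -1). Ligand charge sum = -3.
With Ni in oxidation state +2, the complex ion is [Ni...]^1−.
Charge balance with sodium (+1) requires 1 complex ion per 1 sodium.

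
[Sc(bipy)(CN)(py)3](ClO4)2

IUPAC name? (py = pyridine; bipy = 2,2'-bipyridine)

The 2 perchlorate counter-ions carry a total charge of -2, so each complex ion is 2+.
Ligand charges: 3×pyridine (neutral), 1×cyano (-1 each), 1×2,2'-bipyridine (neutral); total -1. So Sc + (-1) = 2+, giving Sc = +3.
Ligands are named alphabetically: bipyridine before cyano before pyridine.

(2,2'-bipyridine)cyanotris(pyridine)scandium(III) perchlorate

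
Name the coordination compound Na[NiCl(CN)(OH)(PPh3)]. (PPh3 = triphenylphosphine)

sodium chlorocyanohydroxo(triphenylphosphine)nickelate(II)

The 1 sodium counter-ion carries a total charge of +1, so each complex ion is 1−.
Ligand charges: 1×triphenylphosphine (neutral), 1×chloro (-1 each), 1×cyano (-1 each), 1×hydroxo (-1 each); total -3. So Ni + (-3) = 1−, giving Ni = +2.
Ligands are named alphabetically: chloro before cyano before hydroxo before triphenylphosphine.
The complex ion is anionic, so nickel takes the -ate form nickelate(II).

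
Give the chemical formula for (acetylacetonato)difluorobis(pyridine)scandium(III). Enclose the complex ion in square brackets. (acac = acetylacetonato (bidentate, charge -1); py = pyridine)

[Sc(acac)F2(py)2]

Ligands: 1 acetylacetonato (acac, -1), 2 pyridine (py, neutral), 2 fluoro (F, -1). Ligand charge sum = -3.
With Sc in oxidation state +3, the complex ion is [Sc...].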